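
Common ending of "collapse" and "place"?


Word 1: "collapse"
Word 2: "place"
Comparing from end:
  Pos -1: 'e' == 'e'
  Pos -2: 's' != 'c' (stop)
LCS = "e" (length 1)


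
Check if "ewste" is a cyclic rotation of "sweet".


Word: "sweet", Candidate: "ewste"
Method: check if candidate is substring of word+word
"sweetsweet" contains "ewste"? No
Is rotation = No


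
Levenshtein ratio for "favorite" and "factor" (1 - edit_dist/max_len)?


Word 1: "favorite" (length 8)
Word 2: "factor" (length 6)
One optimal edit sequence:
  1. keep 'f'
  2. keep 'a'
  3. insert 'c'  (+1)
  4. substitute 'v' -> 't'  (+1)
  5. keep 'o'
  6. keep 'r'
  7. delete 'i'  (+1)
  8. delete 't'  (+1)
  9. delete 'e'  (+1)
Edit distance = 5
Max length = max(8, 6) = 8
Similarity = 1 - 5/8
= 0.3750


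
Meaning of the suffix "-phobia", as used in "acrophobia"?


Suffix: -phobia
As in: acrophobia -> acro- + -phobia
Meaning = fear of


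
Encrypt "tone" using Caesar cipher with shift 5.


Word: "tone"
Shift: 5
Each letter → (letter + shift) mod 26:
  't' (19) + 5 = 24 → 'y'
  'o' (14) + 5 = 19 → 't'
  'n' (13) + 5 = 18 → 's'
  'e' (4) + 5 = 9 → 'j'
Result = "ytsj"


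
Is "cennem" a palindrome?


Word: "cennem"
Reversed: "mennec"
Forward == Backward? cennem != mennec
Palindrome = No


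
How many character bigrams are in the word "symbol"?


Word: "symbol" (length 6)
Number of 2-grams = length - 2 + 1 = 6 - 2 + 1
= 5


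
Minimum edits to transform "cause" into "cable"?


Word 1: "cause" (length 5)
Word 2: "cable" (length 5)
One optimal edit sequence (insert/delete/substitute each cost 1):
  1. keep 'c'
  2. keep 'a'
  3. substitute 'u' -> 'b'  (+1)
  4. substitute 's' -> 'l'  (+1)
  5. keep 'e'
Total edit operations: 2
Edit distance = 2


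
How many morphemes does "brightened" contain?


Word: "brightened"
Morphemes: bright | -en | -ed
Each morpheme carries meaning
= 3 morphemes


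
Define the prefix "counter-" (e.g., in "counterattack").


Prefix: counter-
As in: counterattack -> counter- + attack
Meaning = against / opposite


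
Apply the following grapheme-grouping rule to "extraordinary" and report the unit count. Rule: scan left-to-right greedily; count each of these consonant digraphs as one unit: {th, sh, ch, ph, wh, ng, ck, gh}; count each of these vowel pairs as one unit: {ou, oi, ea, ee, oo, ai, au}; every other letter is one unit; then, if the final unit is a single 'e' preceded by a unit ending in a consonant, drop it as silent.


Word: "extraordinary" (13 letters)
Left-to-right scan:
  (1) 'e' (letter)
  (2) 'x' (letter)
  (3) 't' (letter)
  (4) 'r' (letter)
  (5) 'a' (letter)
  (6) 'o' (letter)
  (7) 'r' (letter)
  (8) 'd' (letter)
  (9) 'i' (letter)
  (10) 'n' (letter)
  (11) 'a' (letter)
  (12) 'r' (letter)
  (13) 'y' (letter)
Units from scan: 13
Sound units = 13 units


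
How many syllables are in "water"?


Word: "water"
Syllable breakdown: wa-ter
Counting: 2 parts
= 2 syllables


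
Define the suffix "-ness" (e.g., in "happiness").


Suffix: -ness
Example: happiness (happy + -ness, with a spelling change)
Meaning = state of being


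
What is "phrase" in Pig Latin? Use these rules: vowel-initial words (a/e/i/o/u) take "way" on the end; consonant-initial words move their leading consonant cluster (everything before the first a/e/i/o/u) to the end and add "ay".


Word: "phrase"
Starts with consonant(s) → move to end, add 'ay'
Consonant cluster: "phr"
Pig Latin = "asephray"


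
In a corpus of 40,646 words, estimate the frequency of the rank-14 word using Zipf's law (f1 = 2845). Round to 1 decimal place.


Zipf's law: f(r) = f(1) / r
f(1) = 2845
f(14) = 2845 / 14
= 203.2 occurrences


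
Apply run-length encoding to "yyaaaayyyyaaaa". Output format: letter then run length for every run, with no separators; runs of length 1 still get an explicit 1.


String: "yyaaaayyyyaaaa"
Scanning for consecutive runs:
  'y' x 2
  'a' x 4
  'y' x 4
  'a' x 4
RLE = "y2a4y4a4"


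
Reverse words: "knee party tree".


Original: "knee party tree"
Words (1..n): knee | party | tree
Reversed (n..1): tree | party | knee
Result = "tree party knee"


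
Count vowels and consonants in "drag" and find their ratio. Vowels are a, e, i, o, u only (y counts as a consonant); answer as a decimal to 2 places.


Word: "drag"
Vowels (a,e,i,o,u): 1
Consonants: 3
Ratio = 1/3
= 0.33


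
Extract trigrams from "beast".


Word: "beast" (length 5)
Number of trigrams = 5 - 3 + 1 = 3
  Position 0: "bea"
  Position 1: "eas"
  Position 2: "ast"
Trigrams = "bea", "eas", "ast"


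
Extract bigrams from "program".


Word: "program" (length 7)
Number of bigrams = 7 - 2 + 1 = 6
  Position 0: "pr"
  Position 1: "ro"
  Position 2: "og"
  Position 3: "gr"
  Position 4: "ra"
  Position 5: "am"
Bigrams = "pr", "ro", "og", "gr", "ra", "am"


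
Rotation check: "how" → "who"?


Word: "how", Candidate: "who"
Method: check if candidate is substring of word+word
"howhow" contains "who"? Yes
Is rotation = Yes


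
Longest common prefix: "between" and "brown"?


Word 1: "between"
Word 2: "brown"
Comparing from start:
  Pos 0: 'b' == 'b'
  Pos 1: 'e' != 'r' (stop)
LCP = "b" (length 1)


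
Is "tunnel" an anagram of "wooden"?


Word 1: "wooden" → sorted: denoow
Word 2: "tunnel" → sorted: elnntu
Same letters? denoow != elnntu
Anagram = No


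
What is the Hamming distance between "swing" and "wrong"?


Comparing character by character (same length = 5):
  Pos 0: 's' vs 'w' !=
  Pos 1: 'w' vs 'r' !=
  Pos 2: 'i' vs 'o' !=
  Pos 3: 'n' vs 'n' =
  Pos 4: 'g' vs 'g' =
Hamming distance = 3


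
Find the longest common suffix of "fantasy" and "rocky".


Word 1: "fantasy"
Word 2: "rocky"
Comparing from end:
  Pos -1: 'y' == 'y'
  Pos -2: 's' != 'k' (stop)
LCS = "y" (length 1)


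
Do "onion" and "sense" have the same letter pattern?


Pattern of "onion": [0, 1, 2, 0, 1]
Pattern of "sense": [0, 1, 2, 0, 1]
Patterns match
Same pattern = Yes


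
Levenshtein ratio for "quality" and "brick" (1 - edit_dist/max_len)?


Word 1: "quality" (length 7)
Word 2: "brick" (length 5)
One optimal edit sequence:
  1. delete 'q'  (+1)
  2. delete 'u'  (+1)
  3. substitute 'a' -> 'b'  (+1)
  4. substitute 'l' -> 'r'  (+1)
  5. keep 'i'
  6. substitute 't' -> 'c'  (+1)
  7. substitute 'y' -> 'k'  (+1)
Edit distance = 6
Max length = max(7, 5) = 7
Similarity = 1 - 6/7
= 0.1429


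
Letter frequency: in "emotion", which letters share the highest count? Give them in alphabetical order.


Word: "emotion"
Letter counts:
  'e': 1
  'i': 1
  'm': 1
  'n': 1
  'o': 2
  't': 1
Maximum count = 2
Most frequent = 'o' (2 times each)


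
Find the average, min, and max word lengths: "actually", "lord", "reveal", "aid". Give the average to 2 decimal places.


Lengths: "actually"=8, "lord"=4, "reveal"=6, "aid"=3
Sum = 21, Count = 4
Average = 21/4 = 5.25
= avg=5.25, min=3, max=8


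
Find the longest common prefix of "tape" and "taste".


Word 1: "tape"
Word 2: "taste"
Comparing from start:
  Pos 0: 't' == 't'
  Pos 1: 'a' == 'a'
  Pos 2: 'p' != 's' (stop)
LCP = "ta" (length 2)


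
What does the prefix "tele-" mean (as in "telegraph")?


Prefix: tele-
Example: telegraph = tele- + graph
Meaning = distant


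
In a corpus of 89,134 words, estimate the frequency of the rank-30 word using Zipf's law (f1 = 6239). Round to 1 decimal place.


Zipf's law: f(r) = f(1) / r
f(1) = 6239
f(30) = 6239 / 30
= 208.0 occurrences


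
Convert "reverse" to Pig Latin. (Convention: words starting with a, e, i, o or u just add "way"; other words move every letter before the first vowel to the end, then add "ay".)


Word: "reverse"
Starts with consonant(s) → move to end, add 'ay'
Consonant cluster: "r"
Pig Latin = "everseray"


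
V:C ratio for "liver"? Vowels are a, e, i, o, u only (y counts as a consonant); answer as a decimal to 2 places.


Word: "liver"
Vowels (a,e,i,o,u): 2
Consonants: 3
Ratio = 2/3
= 0.67


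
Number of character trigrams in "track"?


Word: "track" (length 5)
Number of 3-grams = length - 3 + 1 = 5 - 3 + 1
= 3


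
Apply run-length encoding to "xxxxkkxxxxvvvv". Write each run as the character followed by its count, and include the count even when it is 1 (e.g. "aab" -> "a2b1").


String: "xxxxkkxxxxvvvv"
Scanning for consecutive runs:
  'x' x 4
  'k' x 2
  'x' x 4
  'v' x 4
RLE = "x4k2x4v4"


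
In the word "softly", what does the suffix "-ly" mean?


Suffix: -ly
As in: softly -> soft + -ly
Meaning = in a manner


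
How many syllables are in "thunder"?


Word: "thunder"
Syllable breakdown: thun / der
Counting: 2 parts
= 2 syllables


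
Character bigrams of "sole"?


Word: "sole" (length 4)
Number of bigrams = 4 - 2 + 1 = 3
  Position 0: "so"
  Position 1: "ol"
  Position 2: "le"
Bigrams = "so", "ol", "le"


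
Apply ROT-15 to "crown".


Word: "crown"
Shift: 15
Each letter → (letter + shift) mod 26:
  'c' (2) + 15 = 17 → 'r'
  'r' (17) + 15 = 6 → 'g'
  'o' (14) + 15 = 3 → 'd'
  'w' (22) + 15 = 11 → 'l'
  'n' (13) + 15 = 2 → 'c'
Result = "rgdlc"


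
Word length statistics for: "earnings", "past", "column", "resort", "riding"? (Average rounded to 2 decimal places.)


Lengths: "earnings"=8, "past"=4, "column"=6, "resort"=6, "riding"=6
Sum = 30, Count = 5
Average = 30/5 = 6.00
= avg=6.00, min=4, max=8


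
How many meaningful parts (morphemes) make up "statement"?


Word: "statement"
Morphemes: state | -ment
Each morpheme carries meaning
= 2 morphemes


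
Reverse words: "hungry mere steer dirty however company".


Original: "hungry mere steer dirty however company"
Words (1..n): hungry | mere | steer | dirty | however | company
Reversed (n..1): company | however | dirty | steer | mere | hungry
Result = "company however dirty steer mere hungry"


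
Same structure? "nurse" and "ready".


Pattern of "nurse": [0, 1, 2, 3, 4]
Pattern of "ready": [0, 1, 2, 3, 4]
Patterns match
Same pattern = Yes


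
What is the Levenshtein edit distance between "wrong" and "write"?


Word 1: "wrong" (length 5)
Word 2: "write" (length 5)
One optimal edit sequence (insert/delete/substitute each cost 1):
  1. keep 'w'
  2. keep 'r'
  3. substitute 'o' -> 'i'  (+1)
  4. substitute 'n' -> 't'  (+1)
  5. substitute 'g' -> 'e'  (+1)
Total edit operations: 3
Edit distance = 3


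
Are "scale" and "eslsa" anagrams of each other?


Word 1: "scale" → sorted: acels
Word 2: "eslsa" → sorted: aelss
Same letters? acels != aelss
Anagram = No


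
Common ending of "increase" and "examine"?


Word 1: "increase"
Word 2: "examine"
Comparing from end:
  Pos -1: 'e' == 'e'
  Pos -2: 's' != 'n' (stop)
LCS = "e" (length 1)


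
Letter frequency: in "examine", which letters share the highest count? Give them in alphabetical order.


Word: "examine"
Letter counts:
  'a': 1
  'e': 2
  'i': 1
  'm': 1
  'n': 1
  'x': 1
Maximum count = 2
Most frequent = 'e' (2 times each)


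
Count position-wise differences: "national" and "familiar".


Comparing character by character (same length = 8):
  Pos 0: 'n' vs 'f' !=
  Pos 1: 'a' vs 'a' =
  Pos 2: 't' vs 'm' !=
  Pos 3: 'i' vs 'i' =
  Pos 4: 'o' vs 'l' !=
  Pos 5: 'n' vs 'i' !=
  Pos 6: 'a' vs 'a' =
  Pos 7: 'l' vs 'r' !=
Hamming distance = 5


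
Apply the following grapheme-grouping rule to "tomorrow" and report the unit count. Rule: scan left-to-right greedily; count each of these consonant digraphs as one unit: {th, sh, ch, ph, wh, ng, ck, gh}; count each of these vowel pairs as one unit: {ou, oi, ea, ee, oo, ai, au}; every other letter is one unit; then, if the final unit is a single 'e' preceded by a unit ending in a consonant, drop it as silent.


Word: "tomorrow" (8 letters)
Left-to-right scan:
  1. 't' (letter)
  2. 'o' (letter)
  3. 'm' (letter)
  4. 'o' (letter)
  5. 'r' (letter)
  6. 'r' (letter)
  7. 'o' (letter)
  8. 'w' (letter)
Units from scan: 8
Sound units = 8 units


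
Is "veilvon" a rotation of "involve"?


Word: "involve", Candidate: "veilvon"
Method: check if candidate is substring of word+word
"involveinvolve" contains "veilvon"? No
Is rotation = No


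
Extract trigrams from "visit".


Word: "visit" (length 5)
Number of trigrams = 5 - 3 + 1 = 3
  Position 0: "vis"
  Position 1: "isi"
  Position 2: "sit"
Trigrams = "vis", "isi", "sit"


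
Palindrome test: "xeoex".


Word: "xeoex"
Reversed: "xeoex"
Forward == Backward? xeoex == xeoex
Palindrome = Yes


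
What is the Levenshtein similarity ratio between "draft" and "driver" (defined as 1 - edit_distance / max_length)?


Word 1: "draft" (length 5)
Word 2: "driver" (length 6)
One optimal edit sequence:
  1. keep 'd'
  2. keep 'r'
  3. insert 'i'  (+1)
  4. substitute 'a' -> 'v'  (+1)
  5. substitute 'f' -> 'e'  (+1)
  6. substitute 't' -> 'r'  (+1)
Edit distance = 4
Max length = max(5, 6) = 6
Similarity = 1 - 4/6
= 0.3333


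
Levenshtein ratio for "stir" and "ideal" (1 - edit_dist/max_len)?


Word 1: "stir" (length 4)
Word 2: "ideal" (length 5)
One optimal edit sequence:
  1. insert 'i'  (+1)
  2. substitute 's' -> 'd'  (+1)
  3. substitute 't' -> 'e'  (+1)
  4. substitute 'i' -> 'a'  (+1)
  5. substitute 'r' -> 'l'  (+1)
Edit distance = 5
Max length = max(4, 5) = 5
Similarity = 1 - 5/5
= 0.0000


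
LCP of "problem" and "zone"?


Word 1: "problem"
Word 2: "zone"
Comparing from start:
  Pos 0: 'p' != 'z' (stop)
LCP = "" (length 0)


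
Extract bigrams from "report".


Word: "report" (length 6)
Number of bigrams = 6 - 2 + 1 = 5
  Position 0: "re"
  Position 1: "ep"
  Position 2: "po"
  Position 3: "or"
  Position 4: "rt"
Bigrams = "re", "ep", "po", "or", "rt"


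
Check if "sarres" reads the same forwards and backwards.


Word: "sarres"
Reversed: "serras"
Forward == Backward? sarres != serras
Palindrome = No


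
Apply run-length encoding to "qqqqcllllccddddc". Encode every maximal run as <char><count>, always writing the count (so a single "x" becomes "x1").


String: "qqqqcllllccddddc"
Scanning for consecutive runs:
  'q' x 4
  'c' x 1
  'l' x 4
  'c' x 2
  'd' x 4
  'c' x 1
RLE = "q4c1l4c2d4c1"


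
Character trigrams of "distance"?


Word: "distance" (length 8)
Number of trigrams = 8 - 3 + 1 = 6
  Position 0: "dis"
  Position 1: "ist"
  Position 2: "sta"
  Position 3: "tan"
  Position 4: "anc"
  Position 5: "nce"
Trigrams = "dis", "ist", "sta", "tan", "anc", "nce"


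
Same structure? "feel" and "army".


Pattern of "feel": [0, 1, 1, 2]
Pattern of "army": [0, 1, 2, 3]
Patterns do not match
Same pattern = No


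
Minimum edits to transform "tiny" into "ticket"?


Word 1: "tiny" (length 4)
Word 2: "ticket" (length 6)
One optimal edit sequence (insert/delete/substitute each cost 1):
  1. keep 't'
  2. keep 'i'
  3. insert 'c'  (+1)
  4. insert 'k'  (+1)
  5. substitute 'n' -> 'e'  (+1)
  6. substitute 'y' -> 't'  (+1)
Total edit operations: 4
Edit distance = 4


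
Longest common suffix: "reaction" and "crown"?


Word 1: "reaction"
Word 2: "crown"
Comparing from end:
  Pos -1: 'n' == 'n'
  Pos -2: 'o' != 'w' (stop)
LCS = "n" (length 1)


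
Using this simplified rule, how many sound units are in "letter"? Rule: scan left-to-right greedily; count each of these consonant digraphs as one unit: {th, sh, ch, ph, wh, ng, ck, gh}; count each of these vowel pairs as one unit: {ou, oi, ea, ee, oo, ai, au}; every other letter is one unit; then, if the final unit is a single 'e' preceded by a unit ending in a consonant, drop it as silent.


Word: "letter" (6 letters)
Left-to-right scan:
  1. 'l' (letter)
  2. 'e' (letter)
  3. 't' (letter)
  4. 't' (letter)
  5. 'e' (letter)
  6. 'r' (letter)
Units from scan: 6
Sound units = 6 units


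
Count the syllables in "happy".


Word: "happy"
Syllable breakdown: hap / py
Counting: 2 parts
= 2 syllables


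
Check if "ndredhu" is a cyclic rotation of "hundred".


Word: "hundred", Candidate: "ndredhu"
Method: check if candidate is substring of word+word
"hundredhundred" contains "ndredhu"? Yes
Is rotation = Yes


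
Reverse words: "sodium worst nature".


Original: "sodium worst nature"
Words (1..n): sodium | worst | nature
Reversed (n..1): nature | worst | sodium
Result = "nature worst sodium"


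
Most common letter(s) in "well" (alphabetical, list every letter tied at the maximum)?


Word: "well"
Letter counts:
  'e': 1
  'l': 2
  'w': 1
Maximum count = 2
Most frequent = 'l' (2 times each)


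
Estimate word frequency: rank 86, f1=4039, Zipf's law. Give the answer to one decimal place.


Zipf's law: f(r) = f(1) / r
f(1) = 4039
f(86) = 4039 / 86
= 47.0 occurrences


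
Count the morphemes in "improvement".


Word: "improvement"
Morphemes: improve | -ment
Each morpheme carries meaning
= 2 morphemes


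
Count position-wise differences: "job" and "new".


Comparing character by character (same length = 3):
  Pos 0: 'j' vs 'n' !=
  Pos 1: 'o' vs 'e' !=
  Pos 2: 'b' vs 'w' !=
Hamming distance = 3


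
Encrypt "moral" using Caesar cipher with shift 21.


Word: "moral"
Shift: 21
Each letter → (letter + shift) mod 26:
  'm' (12) + 21 = 7 → 'h'
  'o' (14) + 21 = 9 → 'j'
  'r' (17) + 21 = 12 → 'm'
  'a' (0) + 21 = 21 → 'v'
  'l' (11) + 21 = 6 → 'g'
Result = "hjmvg"


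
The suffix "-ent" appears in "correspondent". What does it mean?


Suffix: -ent
As in: correspondent -> correspond + -ent
Meaning = one who / that which


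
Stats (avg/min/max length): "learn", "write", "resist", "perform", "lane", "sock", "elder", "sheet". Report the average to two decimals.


Lengths: "learn"=5, "write"=5, "resist"=6, "perform"=7, "lane"=4, "sock"=4, "elder"=5, "sheet"=5
Sum = 41, Count = 8
Average = 41/8 = 5.13
= avg=5.13, min=4, max=7


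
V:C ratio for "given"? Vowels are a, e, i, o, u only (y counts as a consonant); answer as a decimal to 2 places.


Word: "given"
Vowels (a,e,i,o,u): 2
Consonants: 3
Ratio = 2/3
= 0.67


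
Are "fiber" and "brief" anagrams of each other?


Word 1: "fiber" → sorted: befir
Word 2: "brief" → sorted: befir
Same letters? befir == befir
Anagram = Yes


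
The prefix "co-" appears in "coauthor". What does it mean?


Prefix: co-
As in: coauthor -> co- + author
Meaning = together


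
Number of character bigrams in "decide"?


Word: "decide" (length 6)
Number of 2-grams = length - 2 + 1 = 6 - 2 + 1
= 5


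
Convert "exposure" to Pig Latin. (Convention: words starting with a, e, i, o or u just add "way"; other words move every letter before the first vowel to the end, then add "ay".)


Word: "exposure"
Starts with vowel → add 'way'
Pig Latin = "exposureway"


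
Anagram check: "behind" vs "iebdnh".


Word 1: "behind" → sorted: bdehin
Word 2: "iebdnh" → sorted: bdehin
Same letters? bdehin == bdehin
Anagram = Yes


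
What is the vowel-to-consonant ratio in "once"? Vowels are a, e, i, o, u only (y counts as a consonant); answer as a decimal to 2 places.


Word: "once"
Vowels (a,e,i,o,u): 2
Consonants: 2
Ratio = 2/2
= 1.00


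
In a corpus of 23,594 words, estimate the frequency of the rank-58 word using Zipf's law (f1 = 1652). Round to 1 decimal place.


Zipf's law: f(r) = f(1) / r
f(1) = 1652
f(58) = 1652 / 58
= 28.5 occurrences


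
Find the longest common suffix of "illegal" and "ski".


Word 1: "illegal"
Word 2: "ski"
Comparing from end:
  Pos -1: 'l' != 'i' (stop)
LCS = "" (length 0)


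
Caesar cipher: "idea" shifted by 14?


Word: "idea"
Shift: 14
Each letter → (letter + shift) mod 26:
  'i' (8) + 14 = 22 → 'w'
  'd' (3) + 14 = 17 → 'r'
  'e' (4) + 14 = 18 → 's'
  'a' (0) + 14 = 14 → 'o'
Result = "wrso"


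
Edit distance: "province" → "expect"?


Word 1: "province" (length 8)
Word 2: "expect" (length 6)
One optimal edit sequence (insert/delete/substitute each cost 1):
  1. delete 'p'  (+1)
  2. delete 'r'  (+1)
  3. substitute 'o' -> 'e'  (+1)
  4. substitute 'v' -> 'x'  (+1)
  5. substitute 'i' -> 'p'  (+1)
  6. substitute 'n' -> 'e'  (+1)
  7. keep 'c'
  8. substitute 'e' -> 't'  (+1)
Total edit operations: 7
Edit distance = 7


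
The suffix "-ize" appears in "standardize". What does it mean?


Suffix: -ize
Example: standardize = standard + -ize
Meaning = to make


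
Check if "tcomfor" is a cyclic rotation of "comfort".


Word: "comfort", Candidate: "tcomfor"
Method: check if candidate is substring of word+word
"comfortcomfort" contains "tcomfor"? Yes
Is rotation = Yes


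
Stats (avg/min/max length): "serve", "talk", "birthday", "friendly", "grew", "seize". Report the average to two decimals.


Lengths: "serve"=5, "talk"=4, "birthday"=8, "friendly"=8, "grew"=4, "seize"=5
Sum = 34, Count = 6
Average = 34/6 = 5.67
= avg=5.67, min=4, max=8


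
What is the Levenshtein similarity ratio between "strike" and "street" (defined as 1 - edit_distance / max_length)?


Word 1: "strike" (length 6)
Word 2: "street" (length 6)
One optimal edit sequence:
  1. keep 's'
  2. keep 't'
  3. keep 'r'
  4. substitute 'i' -> 'e'  (+1)
  5. substitute 'k' -> 'e'  (+1)
  6. substitute 'e' -> 't'  (+1)
Edit distance = 3
Max length = max(6, 6) = 6
Similarity = 1 - 3/6
= 0.5000


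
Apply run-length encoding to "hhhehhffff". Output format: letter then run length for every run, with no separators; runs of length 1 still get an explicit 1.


String: "hhhehhffff"
Scanning for consecutive runs:
  'h' x 3
  'e' x 1
  'h' x 2
  'f' x 4
RLE = "h3e1h2f4"


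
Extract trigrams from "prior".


Word: "prior" (length 5)
Number of trigrams = 5 - 3 + 1 = 3
  Position 0: "pri"
  Position 1: "rio"
  Position 2: "ior"
Trigrams = "pri", "rio", "ior"


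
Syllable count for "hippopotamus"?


Word: "hippopotamus"
Syllable breakdown: hip | po | pot | a | mus
Counting: 5 parts
= 5 syllables


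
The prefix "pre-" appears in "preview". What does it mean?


Prefix: pre-
As in: preview -> pre- + view
Meaning = before


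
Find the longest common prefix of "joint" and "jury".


Word 1: "joint"
Word 2: "jury"
Comparing from start:
  Pos 0: 'j' == 'j'
  Pos 1: 'o' != 'u' (stop)
LCP = "j" (length 1)


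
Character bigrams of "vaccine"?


Word: "vaccine" (length 7)
Number of bigrams = 7 - 2 + 1 = 6
  Position 0: "va"
  Position 1: "ac"
  Position 2: "cc"
  Position 3: "ci"
  Position 4: "in"
  Position 5: "ne"
Bigrams = "va", "ac", "cc", "ci", "in", "ne"


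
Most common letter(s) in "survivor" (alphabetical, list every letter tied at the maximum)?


Word: "survivor"
Letter counts:
  'i': 1
  'o': 1
  'r': 2
  's': 1
  'u': 1
  'v': 2
Maximum count = 2
Most frequent = 'r', 'v' (2 times each)


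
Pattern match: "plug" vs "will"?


Pattern of "plug": [0, 1, 2, 3]
Pattern of "will": [0, 1, 2, 2]
Patterns do not match
Same pattern = No


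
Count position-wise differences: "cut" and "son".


Comparing character by character (same length = 3):
  Pos 0: 'c' vs 's' !=
  Pos 1: 'u' vs 'o' !=
  Pos 2: 't' vs 'n' !=
Hamming distance = 3


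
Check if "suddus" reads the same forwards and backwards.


Word: "suddus"
Reversed: "suddus"
Forward == Backward? suddus == suddus
Palindrome = Yes


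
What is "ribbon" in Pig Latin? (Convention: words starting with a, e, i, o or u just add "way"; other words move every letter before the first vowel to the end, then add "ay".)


Word: "ribbon"
Starts with consonant(s) → move to end, add 'ay'
Consonant cluster: "r"
Pig Latin = "ibbonray"


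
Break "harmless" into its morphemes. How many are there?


Word: "harmless"
Morphemes: harm / -less
Each morpheme carries meaning
= 2 morphemes


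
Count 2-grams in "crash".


Word: "crash" (length 5)
Number of 2-grams = length - 2 + 1 = 5 - 2 + 1
= 4


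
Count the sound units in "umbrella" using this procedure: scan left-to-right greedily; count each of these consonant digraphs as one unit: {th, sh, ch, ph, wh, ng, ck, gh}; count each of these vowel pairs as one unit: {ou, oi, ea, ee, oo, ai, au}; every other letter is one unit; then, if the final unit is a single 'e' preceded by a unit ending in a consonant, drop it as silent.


Word: "umbrella" (8 letters)
Left-to-right scan:
  (1) 'u' (letter)
  (2) 'm' (letter)
  (3) 'b' (letter)
  (4) 'r' (letter)
  (5) 'e' (letter)
  (6) 'l' (letter)
  (7) 'l' (letter)
  (8) 'a' (letter)
Units from scan: 8
Sound units = 8 units


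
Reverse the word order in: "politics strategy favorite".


Original: "politics strategy favorite"
Words (1..n): politics | strategy | favorite
Reversed (n..1): favorite | strategy | politics
Result = "favorite strategy politics"


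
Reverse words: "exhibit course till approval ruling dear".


Original: "exhibit course till approval ruling dear"
Words (1..n): exhibit | course | till | approval | ruling | dear
Reversed (n..1): dear | ruling | approval | till | course | exhibit
Result = "dear ruling approval till course exhibit"


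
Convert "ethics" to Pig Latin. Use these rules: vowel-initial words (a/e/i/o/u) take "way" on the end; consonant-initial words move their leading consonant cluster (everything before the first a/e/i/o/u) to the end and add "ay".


Word: "ethics"
Starts with vowel → add 'way'
Pig Latin = "ethicsway"


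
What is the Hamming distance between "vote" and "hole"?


Comparing character by character (same length = 4):
  Pos 0: 'v' vs 'h' !=
  Pos 1: 'o' vs 'o' =
  Pos 2: 't' vs 'l' !=
  Pos 3: 'e' vs 'e' =
Hamming distance = 2


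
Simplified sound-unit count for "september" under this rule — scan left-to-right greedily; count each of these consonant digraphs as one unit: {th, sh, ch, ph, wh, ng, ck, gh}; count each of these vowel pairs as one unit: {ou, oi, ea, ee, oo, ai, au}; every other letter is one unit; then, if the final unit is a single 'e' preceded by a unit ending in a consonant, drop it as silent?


Word: "september" (9 letters)
Left-to-right scan:
  (1) 's' (letter)
  (2) 'e' (letter)
  (3) 'p' (letter)
  (4) 't' (letter)
  (5) 'e' (letter)
  (6) 'm' (letter)
  (7) 'b' (letter)
  (8) 'e' (letter)
  (9) 'r' (letter)
Units from scan: 9
Sound units = 9 units


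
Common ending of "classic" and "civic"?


Word 1: "classic"
Word 2: "civic"
Comparing from end:
  Pos -1: 'c' == 'c'
  Pos -2: 'i' == 'i'
  Pos -3: 's' != 'v' (stop)
LCS = "ic" (length 2)


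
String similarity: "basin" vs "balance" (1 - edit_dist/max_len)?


Word 1: "basin" (length 5)
Word 2: "balance" (length 7)
One optimal edit sequence:
  1. keep 'b'
  2. keep 'a'
  3. substitute 's' -> 'l'  (+1)
  4. substitute 'i' -> 'a'  (+1)
  5. keep 'n'
  6. insert 'c'  (+1)
  7. insert 'e'  (+1)
Edit distance = 4
Max length = max(5, 7) = 7
Similarity = 1 - 4/7
= 0.4286


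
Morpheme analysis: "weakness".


Word: "weakness"
Morphemes: weak / -ness
Each morpheme carries meaning
= 2 morphemes


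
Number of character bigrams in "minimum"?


Word: "minimum" (length 7)
Number of 2-grams = length - 2 + 1 = 7 - 2 + 1
= 6


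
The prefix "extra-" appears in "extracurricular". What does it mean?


Prefix: extra-
As in: extracurricular -> extra- + curricular
Meaning = beyond


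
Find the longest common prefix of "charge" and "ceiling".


Word 1: "charge"
Word 2: "ceiling"
Comparing from start:
  Pos 0: 'c' == 'c'
  Pos 1: 'h' != 'e' (stop)
LCP = "c" (length 1)


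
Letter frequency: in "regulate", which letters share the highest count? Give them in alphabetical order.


Word: "regulate"
Letter counts:
  'a': 1
  'e': 2
  'g': 1
  'l': 1
  'r': 1
  't': 1
  'u': 1
Maximum count = 2
Most frequent = 'e' (2 times each)


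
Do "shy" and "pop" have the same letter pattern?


Pattern of "shy": [0, 1, 2]
Pattern of "pop": [0, 1, 0]
Patterns do not match
Same pattern = No


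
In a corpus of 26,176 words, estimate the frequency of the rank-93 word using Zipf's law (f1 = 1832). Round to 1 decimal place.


Zipf's law: f(r) = f(1) / r
f(1) = 1832
f(93) = 1832 / 93
= 19.7 occurrences


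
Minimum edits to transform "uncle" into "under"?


Word 1: "uncle" (length 5)
Word 2: "under" (length 5)
One optimal edit sequence (insert/delete/substitute each cost 1):
  1. keep 'u'
  2. keep 'n'
  3. substitute 'c' -> 'd'  (+1)
  4. substitute 'l' -> 'e'  (+1)
  5. substitute 'e' -> 'r'  (+1)
Total edit operations: 3
Edit distance = 3


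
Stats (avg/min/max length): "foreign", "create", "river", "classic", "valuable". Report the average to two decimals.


Lengths: "foreign"=7, "create"=6, "river"=5, "classic"=7, "valuable"=8
Sum = 33, Count = 5
Average = 33/5 = 6.60
= avg=6.60, min=5, max=8


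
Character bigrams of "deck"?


Word: "deck" (length 4)
Number of bigrams = 4 - 2 + 1 = 3
  Position 0: "de"
  Position 1: "ec"
  Position 2: "ck"
Bigrams = "de", "ec", "ck"


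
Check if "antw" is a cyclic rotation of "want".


Word: "want", Candidate: "antw"
Method: check if candidate is substring of word+word
"wantwant" contains "antw"? Yes
Is rotation = Yes


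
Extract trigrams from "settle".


Word: "settle" (length 6)
Number of trigrams = 6 - 3 + 1 = 4
  Position 0: "set"
  Position 1: "ett"
  Position 2: "ttl"
  Position 3: "tle"
Trigrams = "set", "ett", "ttl", "tle"


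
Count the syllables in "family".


Word: "family"
Syllable breakdown: fam · i · ly
Counting: 3 parts
= 3 syllables


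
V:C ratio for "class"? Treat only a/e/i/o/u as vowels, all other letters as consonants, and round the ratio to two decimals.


Word: "class"
Vowels (a,e,i,o,u): 1
Consonants: 4
Ratio = 1/4
= 0.25


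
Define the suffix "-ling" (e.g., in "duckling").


Suffix: -ling
Example: duckling (duck + -ling)
Meaning = small / young


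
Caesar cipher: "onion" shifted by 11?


Word: "onion"
Shift: 11
Each letter → (letter + shift) mod 26:
  'o' (14) + 11 = 25 → 'z'
  'n' (13) + 11 = 24 → 'y'
  'i' (8) + 11 = 19 → 't'
  'o' (14) + 11 = 25 → 'z'
  'n' (13) + 11 = 24 → 'y'
Result = "zytzy"


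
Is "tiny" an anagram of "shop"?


Word 1: "shop" → sorted: hops
Word 2: "tiny" → sorted: inty
Same letters? hops != inty
Anagram = No


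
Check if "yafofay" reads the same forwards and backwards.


Word: "yafofay"
Reversed: "yafofay"
Forward == Backward? yafofay == yafofay
Palindrome = Yes


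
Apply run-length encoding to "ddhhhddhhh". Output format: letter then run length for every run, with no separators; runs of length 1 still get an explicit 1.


String: "ddhhhddhhh"
Scanning for consecutive runs:
  'd' x 2
  'h' x 3
  'd' x 2
  'h' x 3
RLE = "d2h3d2h3"


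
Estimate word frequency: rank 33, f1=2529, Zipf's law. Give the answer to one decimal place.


Zipf's law: f(r) = f(1) / r
f(1) = 2529
f(33) = 2529 / 33
= 76.6 occurrences


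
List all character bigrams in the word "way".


Word: "way" (length 3)
Number of bigrams = 3 - 2 + 1 = 2
  Position 0: "wa"
  Position 1: "ay"
Bigrams = "wa", "ay"


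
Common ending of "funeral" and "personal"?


Word 1: "funeral"
Word 2: "personal"
Comparing from end:
  Pos -1: 'l' == 'l'
  Pos -2: 'a' == 'a'
  Pos -3: 'r' != 'n' (stop)
LCS = "al" (length 2)


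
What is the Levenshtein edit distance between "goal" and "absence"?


Word 1: "goal" (length 4)
Word 2: "absence" (length 7)
One optimal edit sequence (insert/delete/substitute each cost 1):
  1. insert 'a'  (+1)
  2. insert 'b'  (+1)
  3. insert 's'  (+1)
  4. substitute 'g' -> 'e'  (+1)
  5. substitute 'o' -> 'n'  (+1)
  6. substitute 'a' -> 'c'  (+1)
  7. substitute 'l' -> 'e'  (+1)
Total edit operations: 7
Edit distance = 7


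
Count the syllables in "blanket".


Word: "blanket"
Syllable breakdown: blan | ket
Counting: 2 parts
= 2 syllables


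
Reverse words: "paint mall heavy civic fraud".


Original: "paint mall heavy civic fraud"
Words (1..n): paint | mall | heavy | civic | fraud
Reversed (n..1): fraud | civic | heavy | mall | paint
Result = "fraud civic heavy mall paint"


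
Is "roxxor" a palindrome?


Word: "roxxor"
Reversed: "roxxor"
Forward == Backward? roxxor == roxxor
Palindrome = Yes


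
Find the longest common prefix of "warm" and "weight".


Word 1: "warm"
Word 2: "weight"
Comparing from start:
  Pos 0: 'w' == 'w'
  Pos 1: 'a' != 'e' (stop)
LCP = "w" (length 1)


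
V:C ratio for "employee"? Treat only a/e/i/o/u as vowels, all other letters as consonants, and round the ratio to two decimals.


Word: "employee"
Vowels (a,e,i,o,u): 4
Consonants: 4
Ratio = 4/4
= 1.00


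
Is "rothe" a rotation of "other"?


Word: "other", Candidate: "rothe"
Method: check if candidate is substring of word+word
"otherother" contains "rothe"? Yes
Is rotation = Yes


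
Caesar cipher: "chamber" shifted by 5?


Word: "chamber"
Shift: 5
Each letter → (letter + shift) mod 26:
  'c' (2) + 5 = 7 → 'h'
  'h' (7) + 5 = 12 → 'm'
  'a' (0) + 5 = 5 → 'f'
  'm' (12) + 5 = 17 → 'r'
  'b' (1) + 5 = 6 → 'g'
  'e' (4) + 5 = 9 → 'j'
  'r' (17) + 5 = 22 → 'w'
Result = "hmfrgjw"


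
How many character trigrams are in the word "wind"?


Word: "wind" (length 4)
Number of 3-grams = length - 3 + 1 = 4 - 3 + 1
= 2


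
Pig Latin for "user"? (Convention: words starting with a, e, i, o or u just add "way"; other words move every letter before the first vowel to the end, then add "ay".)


Word: "user"
Starts with vowel → add 'way'
Pig Latin = "userway"


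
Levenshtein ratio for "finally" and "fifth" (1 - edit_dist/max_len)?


Word 1: "finally" (length 7)
Word 2: "fifth" (length 5)
One optimal edit sequence:
  1. keep 'f'
  2. keep 'i'
  3. delete 'n'  (+1)
  4. delete 'a'  (+1)
  5. substitute 'l' -> 'f'  (+1)
  6. substitute 'l' -> 't'  (+1)
  7. substitute 'y' -> 'h'  (+1)
Edit distance = 5
Max length = max(7, 5) = 7
Similarity = 1 - 5/7
= 0.2857


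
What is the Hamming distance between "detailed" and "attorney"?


Comparing character by character (same length = 8):
  Pos 0: 'd' vs 'a' !=
  Pos 1: 'e' vs 't' !=
  Pos 2: 't' vs 't' =
  Pos 3: 'a' vs 'o' !=
  Pos 4: 'i' vs 'r' !=
  Pos 5: 'l' vs 'n' !=
  Pos 6: 'e' vs 'e' =
  Pos 7: 'd' vs 'y' !=
Hamming distance = 6


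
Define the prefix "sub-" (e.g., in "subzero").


Prefix: sub-
Example: subzero = sub- + zero
Meaning = under / below


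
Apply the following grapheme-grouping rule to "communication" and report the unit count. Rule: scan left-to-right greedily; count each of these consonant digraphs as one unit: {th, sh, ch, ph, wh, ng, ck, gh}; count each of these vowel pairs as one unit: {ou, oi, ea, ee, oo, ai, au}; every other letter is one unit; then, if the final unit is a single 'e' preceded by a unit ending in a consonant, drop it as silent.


Word: "communication" (13 letters)
Left-to-right scan:
  1. 'c' (letter)
  2. 'o' (letter)
  3. 'm' (letter)
  4. 'm' (letter)
  5. 'u' (letter)
  6. 'n' (letter)
  7. 'i' (letter)
  8. 'c' (letter)
  9. 'a' (letter)
  10. 't' (letter)
  11. 'i' (letter)
  12. 'o' (letter)
  13. 'n' (letter)
Units from scan: 13
Sound units = 13 units


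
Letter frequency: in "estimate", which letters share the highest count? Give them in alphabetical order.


Word: "estimate"
Letter counts:
  'a': 1
  'e': 2
  'i': 1
  'm': 1
  's': 1
  't': 2
Maximum count = 2
Most frequent = 'e', 't' (2 times each)


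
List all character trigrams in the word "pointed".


Word: "pointed" (length 7)
Number of trigrams = 7 - 3 + 1 = 5
  Position 0: "poi"
  Position 1: "oin"
  Position 2: "int"
  Position 3: "nte"
  Position 4: "ted"
Trigrams = "poi", "oin", "int", "nte", "ted"


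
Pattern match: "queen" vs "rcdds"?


Pattern of "queen": [0, 1, 2, 2, 3]
Pattern of "rcdds": [0, 1, 2, 2, 3]
Patterns match
Same pattern = Yes


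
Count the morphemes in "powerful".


Word: "powerful"
Morphemes: power / -ful
Each morpheme carries meaning
= 2 morphemes


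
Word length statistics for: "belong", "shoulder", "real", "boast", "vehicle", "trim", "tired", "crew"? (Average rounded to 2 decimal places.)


Lengths: "belong"=6, "shoulder"=8, "real"=4, "boast"=5, "vehicle"=7, "trim"=4, "tired"=5, "crew"=4
Sum = 43, Count = 8
Average = 43/8 = 5.38
= avg=5.38, min=4, max=8


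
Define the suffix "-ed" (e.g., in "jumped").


Suffix: -ed
Example: jumped (jump + -ed)
Meaning = past tense


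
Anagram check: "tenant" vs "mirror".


Word 1: "tenant" → sorted: aenntt
Word 2: "mirror" → sorted: imorrr
Same letters? aenntt != imorrr
Anagram = No


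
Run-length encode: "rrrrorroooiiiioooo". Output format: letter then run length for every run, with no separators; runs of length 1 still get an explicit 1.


String: "rrrrorroooiiiioooo"
Scanning for consecutive runs:
  'r' x 4
  'o' x 1
  'r' x 2
  'o' x 3
  'i' x 4
  'o' x 4
RLE = "r4o1r2o3i4o4"


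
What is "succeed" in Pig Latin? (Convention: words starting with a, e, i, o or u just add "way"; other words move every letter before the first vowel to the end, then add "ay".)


Word: "succeed"
Starts with consonant(s) → move to end, add 'ay'
Consonant cluster: "s"
Pig Latin = "ucceedsay"


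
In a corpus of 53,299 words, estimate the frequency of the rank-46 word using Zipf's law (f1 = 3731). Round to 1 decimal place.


Zipf's law: f(r) = f(1) / r
f(1) = 3731
f(46) = 3731 / 46
= 81.1 occurrences


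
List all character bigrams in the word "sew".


Word: "sew" (length 3)
Number of bigrams = 3 - 2 + 1 = 2
  Position 0: "se"
  Position 1: "ew"
Bigrams = "se", "ew"


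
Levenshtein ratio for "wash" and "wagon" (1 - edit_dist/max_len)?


Word 1: "wash" (length 4)
Word 2: "wagon" (length 5)
One optimal edit sequence:
  1. keep 'w'
  2. keep 'a'
  3. insert 'g'  (+1)
  4. substitute 's' -> 'o'  (+1)
  5. substitute 'h' -> 'n'  (+1)
Edit distance = 3
Max length = max(4, 5) = 5
Similarity = 1 - 3/5
= 0.4000


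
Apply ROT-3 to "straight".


Word: "straight"
Shift: 3
Each letter → (letter + shift) mod 26:
  's' (18) + 3 = 21 → 'v'
  't' (19) + 3 = 22 → 'w'
  'r' (17) + 3 = 20 → 'u'
  'a' (0) + 3 = 3 → 'd'
  'i' (8) + 3 = 11 → 'l'
  'g' (6) + 3 = 9 → 'j'
  'h' (7) + 3 = 10 → 'k'
  't' (19) + 3 = 22 → 'w'
Result = "vwudljkw"


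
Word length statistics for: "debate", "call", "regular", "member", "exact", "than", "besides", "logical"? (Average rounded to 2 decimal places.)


Lengths: "debate"=6, "call"=4, "regular"=7, "member"=6, "exact"=5, "than"=4, "besides"=7, "logical"=7
Sum = 46, Count = 8
Average = 46/8 = 5.75
= avg=5.75, min=4, max=7


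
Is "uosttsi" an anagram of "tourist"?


Word 1: "tourist" → sorted: iorsttu
Word 2: "uosttsi" → sorted: iossttu
Same letters? iorsttu != iossttu
Anagram = No


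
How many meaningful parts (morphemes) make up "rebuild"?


Word: "rebuild"
Morphemes: re- / build
Each morpheme carries meaning
= 2 morphemes


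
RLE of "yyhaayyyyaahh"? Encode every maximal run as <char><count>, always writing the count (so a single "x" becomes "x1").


String: "yyhaayyyyaahh"
Scanning for consecutive runs:
  'y' x 2
  'h' x 1
  'a' x 2
  'y' x 4
  'a' x 2
  'h' x 2
RLE = "y2h1a2y4a2h2"


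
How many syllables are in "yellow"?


Word: "yellow"
Syllable breakdown: yel / low
Counting: 2 parts
= 2 syllables


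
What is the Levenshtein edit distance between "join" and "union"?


Word 1: "join" (length 4)
Word 2: "union" (length 5)
One optimal edit sequence (insert/delete/substitute each cost 1):
  1. substitute 'j' -> 'u'  (+1)
  2. substitute 'o' -> 'n'  (+1)
  3. keep 'i'
  4. insert 'o'  (+1)
  5. keep 'n'
Total edit operations: 3
Edit distance = 3


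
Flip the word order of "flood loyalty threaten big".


Original: "flood loyalty threaten big"
Words (1..n): flood | loyalty | threaten | big
Reversed (n..1): big | threaten | loyalty | flood
Result = "big threaten loyalty flood"
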